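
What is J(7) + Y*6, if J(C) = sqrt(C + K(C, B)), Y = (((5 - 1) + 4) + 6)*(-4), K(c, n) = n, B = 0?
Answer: -336 + sqrt(7) ≈ -333.35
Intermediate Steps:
Y = -56 (Y = ((4 + 4) + 6)*(-4) = (8 + 6)*(-4) = 14*(-4) = -56)
J(C) = sqrt(C) (J(C) = sqrt(C + 0) = sqrt(C))
J(7) + Y*6 = sqrt(7) - 56*6 = sqrt(7) - 336 = -336 + sqrt(7)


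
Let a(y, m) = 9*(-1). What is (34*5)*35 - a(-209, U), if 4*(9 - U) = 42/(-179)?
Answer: 5959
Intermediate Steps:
U = 3243/358 (U = 9 - 21/(2*(-179)) = 9 - 21*(-1)/(2*179) = 9 - ¼*(-42/179) = 9 + 21/358 = 3243/358 ≈ 9.0587)
a(y, m) = -9
(34*5)*35 - a(-209, U) = (34*5)*35 - 1*(-9) = 170*35 + 9 = 5950 + 9 = 5959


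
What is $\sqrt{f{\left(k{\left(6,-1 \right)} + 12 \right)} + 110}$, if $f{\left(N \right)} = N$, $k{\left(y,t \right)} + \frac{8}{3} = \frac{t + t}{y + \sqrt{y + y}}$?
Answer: $\frac{\sqrt{3213 + 1074 \sqrt{3}}}{3 \sqrt{3 + \sqrt{3}}} \approx 10.914$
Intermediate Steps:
$k{\left(y,t \right)} = - \frac{8}{3} + \frac{2 t}{y + \sqrt{2} \sqrt{y}}$ ($k{\left(y,t \right)} = - \frac{8}{3} + \frac{t + t}{y + \sqrt{y + y}} = - \frac{8}{3} + \frac{2 t}{y + \sqrt{2 y}} = - \frac{8}{3} + \frac{2 t}{y + \sqrt{2} \sqrt{y}}$)
$\sqrt{f{\left(k{\left(6,-1 \right)} + 12 \right)} + 110} = \sqrt{\left(\frac{2 \left(\left(-4\right) 6 + 3 \left(-1\right) - 4 \sqrt{2} \sqrt{6}\right)}{3 \left(6 + \sqrt{2} \sqrt{6}\right)} + 12\right) + 110} = \sqrt{\left(\frac{2 \left(-24 - 3 - 8 \sqrt{3}\right)}{3 \left(6 + 2 \sqrt{3}\right)} + 12\right) + 110} = \sqrt{\left(\frac{2 \left(-27 - 8 \sqrt{3}\right)}{3 \left(6 + 2 \sqrt{3}\right)} + 12\right) + 110} = \sqrt{\left(12 + \frac{2 \left(-27 - 8 \sqrt{3}\right)}{3 \left(6 + 2 \sqrt{3}\right)}\right) + 110} = \sqrt{122 + \frac{2 \left(-27 - 8 \sqrt{3}\right)}{3 \left(6 + 2 \sqrt{3}\right)}}$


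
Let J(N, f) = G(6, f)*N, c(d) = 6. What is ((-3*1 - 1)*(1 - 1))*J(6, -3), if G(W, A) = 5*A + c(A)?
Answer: 0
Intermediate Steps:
G(W, A) = 6 + 5*A (G(W, A) = 5*A + 6 = 6 + 5*A)
J(N, f) = N*(6 + 5*f) (J(N, f) = (6 + 5*f)*N = N*(6 + 5*f))
((-3*1 - 1)*(1 - 1))*J(6, -3) = ((-3*1 - 1)*(1 - 1))*(6*(6 + 5*(-3))) = ((-3 - 1)*0)*(6*(6 - 15)) = (-4*0)*(6*(-9)) = 0*(-54) = 0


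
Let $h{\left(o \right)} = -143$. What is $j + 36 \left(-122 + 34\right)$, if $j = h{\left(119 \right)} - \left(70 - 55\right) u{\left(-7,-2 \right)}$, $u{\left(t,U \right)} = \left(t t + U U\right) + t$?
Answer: $-4001$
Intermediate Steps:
$u{\left(t,U \right)} = t + U^{2} + t^{2}$ ($u{\left(t,U \right)} = \left(t^{2} + U^{2}\right) + t = \left(U^{2} + t^{2}\right) + t = t + U^{2} + t^{2}$)
$j = -833$ ($j = -143 - \left(70 - 55\right) \left(-7 + \left(-2\right)^{2} + \left(-7\right)^{2}\right) = -143 - 15 \left(-7 + 4 + 49\right) = -143 - 15 \cdot 46 = -143 - 690 = -833$)
$j + 36 \left(-122 + 34\right) = -833 + 36 \left(-122 + 34\right) = -833 + 36 \left(-88\right) = -833 - 3168 = -4001$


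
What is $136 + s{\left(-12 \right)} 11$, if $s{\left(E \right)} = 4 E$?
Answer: $-392$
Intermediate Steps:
$136 + s{\left(-12 \right)} 11 = 136 + 4 \left(-12\right) 11 = 136 - 528 = -392$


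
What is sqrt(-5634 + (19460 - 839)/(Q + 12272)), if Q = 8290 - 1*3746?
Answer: 3*I*sqrt(11061509097)/4204 ≈ 75.053*I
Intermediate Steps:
Q = 4544 (Q = 8290 - 3746 = 4544)
sqrt(-5634 + (19460 - 839)/(Q + 12272)) = sqrt(-5634 + (19460 - 839)/(4544 + 12272)) = sqrt(-5634 + 18621/16816) = sqrt(-94722723/16816) = 3*I*sqrt(11061509097)/4204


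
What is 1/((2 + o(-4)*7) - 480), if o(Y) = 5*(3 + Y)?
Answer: -1/513 ≈ -0.0019493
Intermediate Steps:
o(Y) = 15 + 5*Y
1/((2 + o(-4)*7) - 480) = 1/((2 + (15 + 5*(-4))*7) - 480) = 1/((2 + (15 - 20)*7) - 480) = 1/((2 - 5*7) - 480) = 1/((2 - 35) - 480) = 1/(-33 - 480) = 1/(-513) = -1/513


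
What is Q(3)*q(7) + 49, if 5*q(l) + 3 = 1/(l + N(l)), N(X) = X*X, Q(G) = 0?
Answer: 49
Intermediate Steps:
N(X) = X**2
q(l) = -3/5 + 1/(5*(l + l**2))
Q(3)*q(7) + 49 = 0*((1/5)*(1 - 3*7 - 3*7**2)/(7*(1 + 7))) + 49 = 0*((1/5)*(1/7)*(1 - 21 - 3*49)/8) + 49 = 0*((1/5)*(1/7)*(1/8)*(1 - 21 - 147)) + 49 = 0*((1/5)*(1/7)*(1/8)*(-167)) + 49 = 0*(-167/280) + 49 = 0 + 49 = 49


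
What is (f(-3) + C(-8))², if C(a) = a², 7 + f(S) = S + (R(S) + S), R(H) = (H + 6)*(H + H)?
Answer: 1089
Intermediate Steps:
R(H) = 2*H*(6 + H) (R(H) = (6 + H)*(2*H) = 2*H*(6 + H))
f(S) = -7 + 2*S + 2*S*(6 + S) (f(S) = -7 + (S + (2*S*(6 + S) + S)) = -7 + (S + (S + 2*S*(6 + S))) = -7 + (2*S + 2*S*(6 + S)) = -7 + 2*S + 2*S*(6 + S))
(f(-3) + C(-8))² = ((-7 + 2*(-3)² + 14*(-3)) + (-8)²)² = ((-7 + 2*9 - 42) + 64)² = ((-7 + 18 - 42) + 64)² = (-31 + 64)² = 33² = 1089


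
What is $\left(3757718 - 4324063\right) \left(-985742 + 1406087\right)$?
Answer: $-238060289025$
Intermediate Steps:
$\left(3757718 - 4324063\right) \left(-985742 + 1406087\right) = \left(-566345\right) 420345 = -238060289025$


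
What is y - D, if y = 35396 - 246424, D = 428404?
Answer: -639432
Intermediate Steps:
y = -211028
y - D = -211028 - 1*428404 = -211028 - 428404 = -639432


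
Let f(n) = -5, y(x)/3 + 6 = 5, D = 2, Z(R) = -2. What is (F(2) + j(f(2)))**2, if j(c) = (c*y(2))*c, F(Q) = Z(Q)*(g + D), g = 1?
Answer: 6561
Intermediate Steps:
y(x) = -3 (y(x) = -18 + 3*5 = -18 + 15 = -3)
F(Q) = -6 (F(Q) = -2*(1 + 2) = -2*3 = -6)
j(c) = -3*c**2 (j(c) = (c*(-3))*c = (-3*c)*c = -3*c**2)
(F(2) + j(f(2)))**2 = (-6 - 3*(-5)**2)**2 = (-6 - 3*25)**2 = (-6 - 75)**2 = (-81)**2 = 6561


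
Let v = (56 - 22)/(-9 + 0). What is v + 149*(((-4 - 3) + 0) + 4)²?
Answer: 12035/9 ≈ 1337.2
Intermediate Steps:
v = -34/9 (v = 34/(-9) = 34*(-⅑) = -34/9 ≈ -3.7778)
v + 149*(((-4 - 3) + 0) + 4)² = -34/9 + 149*(((-4 - 3) + 0) + 4)² = -34/9 + 149*((-7 + 0) + 4)² = -34/9 + 149*(-7 + 4)² = -34/9 + 149*(-3)² = -34/9 + 149*9 = -34/9 + 1341 = 12035/9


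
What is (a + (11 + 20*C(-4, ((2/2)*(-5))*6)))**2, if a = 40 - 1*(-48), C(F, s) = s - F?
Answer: 177241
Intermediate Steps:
a = 88 (a = 40 + 48 = 88)
(a + (11 + 20*C(-4, ((2/2)*(-5))*6)))**2 = (88 + (11 + 20*(((2/2)*(-5))*6 - 1*(-4))))**2 = (88 + (11 + 20*(((2*(1/2))*(-5))*6 + 4)))**2 = (88 + (11 + 20*((1*(-5))*6 + 4)))**2 = (88 + (11 + 20*(-5*6 + 4)))**2 = (88 + (11 + 20*(-30 + 4)))**2 = (88 + (11 + 20*(-26)))**2 = (88 + (11 - 520))**2 = (88 - 509)**2 = (-421)**2 = 177241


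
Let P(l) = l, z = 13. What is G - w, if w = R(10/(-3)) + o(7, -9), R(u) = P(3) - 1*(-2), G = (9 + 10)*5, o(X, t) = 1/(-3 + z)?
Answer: 899/10 ≈ 89.900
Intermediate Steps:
o(X, t) = ⅒ (o(X, t) = 1/(-3 + 13) = 1/10 = ⅒)
G = 95 (G = 19*5 = 95)
R(u) = 5 (R(u) = 3 - 1*(-2) = 3 + 2 = 5)
w = 51/10 (w = 5 + ⅒ = 51/10 ≈ 5.1000)
G - w = 95 - 1*51/10 = 95 - 51/10 = 899/10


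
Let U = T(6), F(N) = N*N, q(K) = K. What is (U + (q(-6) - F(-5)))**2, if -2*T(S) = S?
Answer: 1156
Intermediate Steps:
T(S) = -S/2
F(N) = N**2
U = -3 (U = -1/2*6 = -3)
(U + (q(-6) - F(-5)))**2 = (-3 + (-6 - 1*(-5)**2))**2 = (-3 + (-6 - 1*25))**2 = (-3 + (-6 - 25))**2 = (-3 - 31)**2 = (-34)**2 = 1156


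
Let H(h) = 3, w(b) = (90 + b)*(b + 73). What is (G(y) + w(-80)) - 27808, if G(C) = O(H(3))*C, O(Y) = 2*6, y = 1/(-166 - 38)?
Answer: -473927/17 ≈ -27878.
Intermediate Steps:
w(b) = (73 + b)*(90 + b) (w(b) = (90 + b)*(73 + b) = (73 + b)*(90 + b))
y = -1/204 (y = 1/(-204) = -1/204 ≈ -0.0049020)
O(Y) = 12
G(C) = 12*C
(G(y) + w(-80)) - 27808 = (12*(-1/204) + (6570 + (-80)**2 + 163*(-80))) - 27808 = (-1/17 + (6570 + 6400 - 13040)) - 27808 = (-1/17 - 70) - 27808 = -1191/17 - 27808 = -473927/17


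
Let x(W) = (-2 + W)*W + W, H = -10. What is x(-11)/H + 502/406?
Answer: -12143/1015 ≈ -11.964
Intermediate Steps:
x(W) = W + W*(-2 + W) (x(W) = W*(-2 + W) + W = W + W*(-2 + W))
x(-11)/H + 502/406 = -11*(-1 - 11)/(-10) + 502/406 = -11*(-12)*(-⅒) + 502*(1/406) = 132*(-⅒) + 251/203 = -66/5 + 251/203 = -12143/1015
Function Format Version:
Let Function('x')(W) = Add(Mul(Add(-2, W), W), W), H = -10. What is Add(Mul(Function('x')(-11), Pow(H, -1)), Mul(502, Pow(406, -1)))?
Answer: Rational(-12143, 1015) ≈ -11.964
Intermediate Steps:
Function('x')(W) = Add(W, Mul(W, Add(-2, W))) (Function('x')(W) = Add(Mul(W, Add(-2, W)), W) = Add(W, Mul(W, Add(-2, W))))
Add(Mul(Function('x')(-11), Pow(H, -1)), Mul(502, Pow(406, -1))) = Add(Mul(Mul(-11, Add(-1, -11)), Pow(-10, -1)), Mul(502, Pow(406, -1))) = Add(Mul(Mul(-11, -12), Rational(-1, 10)), Mul(502, Rational(1, 406))) = Add(Mul(132, Rational(-1, 10)), Rational(251, 203)) = Add(Rational(-66, 5), Rational(251, 203)) = Rational(-12143, 1015)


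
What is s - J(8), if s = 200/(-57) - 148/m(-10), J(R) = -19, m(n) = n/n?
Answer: -7553/57 ≈ -132.51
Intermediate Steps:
m(n) = 1
s = -8636/57 (s = 200/(-57) - 148/1 = 200*(-1/57) - 148*1 = -200/57 - 148 = -8636/57 ≈ -151.51)
s - J(8) = -8636/57 - 1*(-19) = -8636/57 + 19 = -7553/57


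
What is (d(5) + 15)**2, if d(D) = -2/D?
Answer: 5329/25 ≈ 213.16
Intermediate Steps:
(d(5) + 15)**2 = (-2/5 + 15)**2 = (73/5)**2 = 5329/25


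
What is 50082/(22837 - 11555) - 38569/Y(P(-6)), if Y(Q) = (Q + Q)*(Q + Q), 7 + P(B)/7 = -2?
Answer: 179983187/89556516 ≈ 2.0097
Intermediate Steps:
P(B) = -63 (P(B) = -49 + 7*(-2) = -49 - 14 = -63)
Y(Q) = 4*Q² (Y(Q) = (2*Q)*(2*Q) = 4*Q²)
50082/(22837 - 11555) - 38569/Y(P(-6)) = 50082/(22837 - 11555) - 38569/(4*(-63)²) = 50082/11282 - 38569/(4*3969) = 50082*(1/11282) - 38569/15876 = 25041/5641 - 38569*1/15876 = 25041/5641 - 38569/15876 = 179983187/89556516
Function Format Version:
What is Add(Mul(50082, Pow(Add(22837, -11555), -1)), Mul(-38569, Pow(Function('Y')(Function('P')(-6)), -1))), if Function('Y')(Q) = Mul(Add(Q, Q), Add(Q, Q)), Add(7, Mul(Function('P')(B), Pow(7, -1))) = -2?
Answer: Rational(179983187, 89556516) ≈ 2.0097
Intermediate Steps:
Function('P')(B) = -63 (Function('P')(B) = Add(-49, Mul(7, -2)) = Add(-49, -14) = -63)
Function('Y')(Q) = Mul(4, Pow(Q, 2)) (Function('Y')(Q) = Mul(Mul(2, Q), Mul(2, Q)) = Mul(4, Pow(Q, 2)))
Add(Mul(50082, Pow(Add(22837, -11555), -1)), Mul(-38569, Pow(Function('Y')(Function('P')(-6)), -1))) = Add(Mul(50082, Pow(Add(22837, -11555), -1)), Mul(-38569, Pow(Mul(4, Pow(-63, 2)), -1))) = Add(Mul(50082, Pow(11282, -1)), Mul(-38569, Pow(Mul(4, 3969), -1))) = Add(Mul(50082, Rational(1, 11282)), Mul(-38569, Pow(15876, -1))) = Add(Rational(25041, 5641), Mul(-38569, Rational(1, 15876))) = Add(Rational(25041, 5641), Rational(-38569, 15876)) = Rational(179983187, 89556516)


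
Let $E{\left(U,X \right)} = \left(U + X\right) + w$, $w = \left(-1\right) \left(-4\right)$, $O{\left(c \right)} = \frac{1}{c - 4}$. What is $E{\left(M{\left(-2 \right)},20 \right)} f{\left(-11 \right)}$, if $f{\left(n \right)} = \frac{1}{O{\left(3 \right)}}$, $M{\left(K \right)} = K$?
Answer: $-22$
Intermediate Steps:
$O{\left(c \right)} = \frac{1}{-4 + c}$
$w = 4$
$E{\left(U,X \right)} = 4 + U + X$ ($E{\left(U,X \right)} = \left(U + X\right) + 4 = 4 + U + X$)
$f{\left(n \right)} = -1$ ($f{\left(n \right)} = \frac{1}{\frac{1}{-4 + 3}} = \frac{1}{\frac{1}{-1}} = \frac{1}{-1} = -1$)
$E{\left(M{\left(-2 \right)},20 \right)} f{\left(-11 \right)} = \left(4 - 2 + 20\right) \left(-1\right) = 22 \left(-1\right) = -22$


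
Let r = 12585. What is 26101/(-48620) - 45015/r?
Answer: -167807359/40792180 ≈ -4.1137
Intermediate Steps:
26101/(-48620) - 45015/r = 26101/(-48620) - 45015/12585 = 26101*(-1/48620) - 45015*1/12585 = -26101/48620 - 3001/839 = -167807359/40792180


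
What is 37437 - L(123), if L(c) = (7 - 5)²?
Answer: 37433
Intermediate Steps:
L(c) = 4 (L(c) = 2² = 4)
37437 - L(123) = 37437 - 1*4 = 37437 - 4 = 37433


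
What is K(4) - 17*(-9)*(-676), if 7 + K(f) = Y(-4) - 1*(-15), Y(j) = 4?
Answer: -103416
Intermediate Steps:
K(f) = 12 (K(f) = -7 + (4 - 1*(-15)) = -7 + (4 + 15) = -7 + 19 = 12)
K(4) - 17*(-9)*(-676) = 12 - 17*(-9)*(-676) = 12 + 153*(-676) = 12 - 103428 = -103416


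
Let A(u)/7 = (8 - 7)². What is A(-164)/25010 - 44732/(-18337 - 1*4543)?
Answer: 27972687/14305720 ≈ 1.9553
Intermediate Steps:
A(u) = 7 (A(u) = 7*(8 - 7)² = 7*1² = 7*1 = 7)
A(-164)/25010 - 44732/(-18337 - 1*4543) = 7/25010 - 44732/(-18337 - 1*4543) = 7*(1/25010) - 44732/(-18337 - 4543) = 7/25010 - 44732/(-22880) = 7/25010 - 44732*(-1/22880) = 7/25010 + 11183/5720 = 27972687/14305720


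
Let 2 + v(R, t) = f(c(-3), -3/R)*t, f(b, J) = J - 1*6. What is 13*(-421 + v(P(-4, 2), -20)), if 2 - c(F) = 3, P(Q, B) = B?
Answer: -3549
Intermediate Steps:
c(F) = -1 (c(F) = 2 - 1*3 = 2 - 3 = -1)
f(b, J) = -6 + J (f(b, J) = J - 6 = -6 + J)
v(R, t) = -2 + t*(-6 - 3/R) (v(R, t) = -2 + (-6 - 3/R)*t = -2 + t*(-6 - 3/R))
13*(-421 + v(P(-4, 2), -20)) = 13*(-421 + (-2 - 6*(-20) - 3*(-20)/2)) = 13*(-421 + (-2 + 120 - 3*(-20)*½)) = 13*(-421 + (-2 + 120 + 30)) = 13*(-421 + 148) = 13*(-273) = -3549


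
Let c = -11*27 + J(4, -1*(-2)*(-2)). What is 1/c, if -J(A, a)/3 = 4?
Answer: -1/309 ≈ -0.0032362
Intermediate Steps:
J(A, a) = -12 (J(A, a) = -3*4 = -12)
c = -309 (c = -11*27 - 12 = -297 - 12 = -309)
1/c = 1/(-309) = -1/309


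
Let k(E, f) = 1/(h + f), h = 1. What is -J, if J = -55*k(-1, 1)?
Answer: 55/2 ≈ 27.500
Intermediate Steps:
k(E, f) = 1/(1 + f)
J = -55/2 (J = -55/(1 + 1) = -55/2 ≈ -27.500)
-J = -1*(-55/2) = 55/2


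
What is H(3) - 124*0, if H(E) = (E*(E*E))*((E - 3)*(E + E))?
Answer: 0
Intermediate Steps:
H(E) = 2*E**4*(-3 + E) (H(E) = (E*E**2)*((-3 + E)*(2*E)) = E**3*(2*E*(-3 + E)) = 2*E**4*(-3 + E))
H(3) - 124*0 = 2*3**4*(-3 + 3) - 124*0 = 2*81*0 + 0 = 0 + 0 = 0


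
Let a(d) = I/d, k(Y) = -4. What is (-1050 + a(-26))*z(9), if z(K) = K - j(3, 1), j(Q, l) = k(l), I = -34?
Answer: -13633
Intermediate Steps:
j(Q, l) = -4
a(d) = -34/d
z(K) = 4 + K (z(K) = K - 1*(-4) = K + 4 = 4 + K)
(-1050 + a(-26))*z(9) = (-1050 - 34/(-26))*(4 + 9) = (-1050 - 34*(-1/26))*13 = (-1050 + 17/13)*13 = -13633/13*13 = -13633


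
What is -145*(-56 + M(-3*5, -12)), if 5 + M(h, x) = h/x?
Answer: 34655/4 ≈ 8663.8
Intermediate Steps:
M(h, x) = -5 + h/x
-145*(-56 + M(-3*5, -12)) = -145*(-56 + (-5 - 3*5/(-12))) = -145*(-56 + (-5 - 15*(-1/12))) = -145*(-56 + (-5 + 5/4)) = -145*(-56 - 15/4) = -145*(-239/4) = 34655/4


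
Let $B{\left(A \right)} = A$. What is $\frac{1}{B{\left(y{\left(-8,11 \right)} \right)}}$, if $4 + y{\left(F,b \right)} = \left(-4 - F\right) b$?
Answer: $\frac{1}{40} \approx 0.025$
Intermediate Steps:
$y{\left(F,b \right)} = -4 + b \left(-4 - F\right)$ ($y{\left(F,b \right)} = -4 + \left(-4 - F\right) b = -4 + b \left(-4 - F\right)$)
$\frac{1}{B{\left(y{\left(-8,11 \right)} \right)}} = \frac{1}{-4 - 44 - \left(-8\right) 11} = \frac{1}{-4 - 44 + 88} = \frac{1}{40}$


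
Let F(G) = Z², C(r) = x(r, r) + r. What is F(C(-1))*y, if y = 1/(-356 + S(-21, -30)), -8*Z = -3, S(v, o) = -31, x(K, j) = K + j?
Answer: -1/2752 ≈ -0.00036337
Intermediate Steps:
Z = 3/8 (Z = -⅛*(-3) = 3/8 ≈ 0.37500)
C(r) = 3*r (C(r) = (r + r) + r = 2*r + r = 3*r)
F(G) = 9/64 (F(G) = (3/8)² = 9/64)
y = -1/387 (y = 1/(-356 - 31) = 1/(-387) = -1/387 ≈ -0.0025840)
F(C(-1))*y = (9/64)*(-1/387) = -1/2752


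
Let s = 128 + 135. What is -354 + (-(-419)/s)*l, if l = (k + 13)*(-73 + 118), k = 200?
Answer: 3923013/263 ≈ 14916.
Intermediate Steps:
s = 263
l = 9585 (l = (200 + 13)*(-73 + 118) = 213*45 = 9585)
-354 + (-(-419)/s)*l = -354 - (-419)/263*9585 = -354 - 1*(-419/263)*9585 = -354 + (419/263)*9585 = -354 + 4016115/263 = 3923013/263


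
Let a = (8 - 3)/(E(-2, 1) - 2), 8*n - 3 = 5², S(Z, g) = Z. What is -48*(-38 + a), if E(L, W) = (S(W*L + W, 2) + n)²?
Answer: 30048/17 ≈ 1767.5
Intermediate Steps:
n = 7/2 (n = 3/8 + (⅛)*5² = 3/8 + (⅛)*25 = 3/8 + 25/8 = 7/2 ≈ 3.5000)
E(L, W) = (7/2 + W + L*W)² (E(L, W) = ((W*L + W) + 7/2)² = ((L*W + W) + 7/2)² = ((W + L*W) + 7/2)² = (7/2 + W + L*W)²)
a = 20/17 (a = (8 - 3)/((7 + 2*1*(1 - 2))²/4 - 2) = 5/((7 + 2*1*(-1))²/4 - 2) = 5/((7 - 2)²/4 - 2) = 5/((¼)*5² - 2) = 5/((¼)*25 - 2) = 5/(25/4 - 2) = 5/(17/4) = 5*(4/17) = 20/17 ≈ 1.1765)
-48*(-38 + a) = -48*(-38 + 20/17) = -48*(-626/17) = 30048/17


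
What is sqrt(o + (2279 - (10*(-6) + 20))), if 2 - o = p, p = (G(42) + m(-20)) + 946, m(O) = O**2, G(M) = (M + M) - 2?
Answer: sqrt(893) ≈ 29.883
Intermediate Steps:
G(M) = -2 + 2*M (G(M) = 2*M - 2 = -2 + 2*M)
p = 1428 (p = ((-2 + 2*42) + (-20)**2) + 946 = ((-2 + 84) + 400) + 946 = (82 + 400) + 946 = 482 + 946 = 1428)
o = -1426 (o = 2 - 1*1428 = 2 - 1428 = -1426)
sqrt(o + (2279 - (10*(-6) + 20))) = sqrt(-1426 + (2279 - (10*(-6) + 20))) = sqrt(-1426 + (2279 - (-60 + 20))) = sqrt(-1426 + (2279 - 1*(-40))) = sqrt(-1426 + (2279 + 40)) = sqrt(-1426 + 2319) = sqrt(893)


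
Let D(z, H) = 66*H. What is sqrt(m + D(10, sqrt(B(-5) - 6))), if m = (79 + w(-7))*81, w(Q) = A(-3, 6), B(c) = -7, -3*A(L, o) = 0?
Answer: sqrt(6399 + 66*I*sqrt(13)) ≈ 80.008 + 1.487*I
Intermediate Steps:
A(L, o) = 0 (A(L, o) = -1/3*0 = 0)
w(Q) = 0
m = 6399 (m = (79 + 0)*81 = 79*81 = 6399)
sqrt(m + D(10, sqrt(B(-5) - 6))) = sqrt(6399 + 66*sqrt(-7 - 6)) = sqrt(6399 + 66*sqrt(-13)) = sqrt(6399 + 66*(I*sqrt(13))) = sqrt(6399 + 66*I*sqrt(13))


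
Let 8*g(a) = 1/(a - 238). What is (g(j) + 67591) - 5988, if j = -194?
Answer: 212899967/3456 ≈ 61603.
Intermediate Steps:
g(a) = 1/(8*(-238 + a)) (g(a) = 1/(8*(a - 238)) = 1/(8*(-238 + a)))
(g(j) + 67591) - 5988 = (1/(8*(-238 - 194)) + 67591) - 5988 = ((⅛)/(-432) + 67591) - 5988 = ((⅛)*(-1/432) + 67591) - 5988 = (-1/3456 + 67591) - 5988 = 233594495/3456 - 5988 = 212899967/3456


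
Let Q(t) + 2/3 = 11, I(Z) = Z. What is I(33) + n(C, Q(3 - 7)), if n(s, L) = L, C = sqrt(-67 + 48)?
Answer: 130/3 ≈ 43.333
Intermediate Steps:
C = I*sqrt(19) (C = sqrt(-19) = I*sqrt(19) ≈ 4.3589*I)
Q(t) = 31/3 (Q(t) = -2/3 + 11 = 31/3)
I(33) + n(C, Q(3 - 7)) = 33 + 31/3 = 130/3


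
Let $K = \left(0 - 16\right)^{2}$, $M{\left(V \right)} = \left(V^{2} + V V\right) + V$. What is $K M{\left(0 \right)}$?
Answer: $0$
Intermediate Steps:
$M{\left(V \right)} = V + 2 V^{2}$ ($M{\left(V \right)} = \left(V^{2} + V^{2}\right) + V = 2 V^{2} + V = V + 2 V^{2}$)
$K = 256$ ($K = \left(-16\right)^{2} = 256$)
$K M{\left(0 \right)} = 256 \cdot 0 \left(1 + 2 \cdot 0\right) = 256 \cdot 0 \left(1 + 0\right) = 256 \cdot 0 \cdot 1 = 256 \cdot 0 = 0$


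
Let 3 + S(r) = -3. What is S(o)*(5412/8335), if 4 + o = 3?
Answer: -32472/8335 ≈ -3.8959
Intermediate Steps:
o = -1 (o = -4 + 3 = -1)
S(r) = -6 (S(r) = -3 - 3 = -6)
S(o)*(5412/8335) = -32472/8335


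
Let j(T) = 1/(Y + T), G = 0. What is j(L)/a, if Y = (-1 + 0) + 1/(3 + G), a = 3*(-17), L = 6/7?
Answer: -7/68 ≈ -0.10294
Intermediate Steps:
L = 6/7 (L = 6*(⅐) = 6/7 ≈ 0.85714)
a = -51
Y = -⅔ (Y = (-1 + 0) + 1/(3 + 0) = -1 + 1/3 = -1 + ⅓ = -⅔ ≈ -0.66667)
j(T) = 1/(-⅔ + T)
j(L)/a = (3/(-2 + 3*(6/7)))/(-51) = (3/(-2 + 18/7))*(-1/51) = (3/(4/7))*(-1/51) = (3*(7/4))*(-1/51) = (21/4)*(-1/51) = -7/68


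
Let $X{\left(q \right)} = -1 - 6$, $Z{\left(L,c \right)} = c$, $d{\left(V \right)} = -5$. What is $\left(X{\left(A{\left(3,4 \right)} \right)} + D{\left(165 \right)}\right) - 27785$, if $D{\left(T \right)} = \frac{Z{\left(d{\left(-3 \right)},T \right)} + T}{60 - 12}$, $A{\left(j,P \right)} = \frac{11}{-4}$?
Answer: $- \frac{222281}{8} \approx -27785.0$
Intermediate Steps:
$A{\left(j,P \right)} = - \frac{11}{4}$ ($A{\left(j,P \right)} = 11 \left(- \frac{1}{4}\right) = - \frac{11}{4}$)
$D{\left(T \right)} = \frac{T}{24}$ ($D{\left(T \right)} = \frac{T + T}{60 - 12} = \frac{2 T}{48} = 2 T \frac{1}{48} = \frac{T}{24}$)
$X{\left(q \right)} = -7$ ($X{\left(q \right)} = -1 - 6 = -7$)
$\left(X{\left(A{\left(3,4 \right)} \right)} + D{\left(165 \right)}\right) - 27785 = \left(-7 + \frac{1}{24} \cdot 165\right) - 27785 = \left(-7 + \frac{55}{8}\right) - 27785 = - \frac{1}{8} - 27785 = - \frac{222281}{8}$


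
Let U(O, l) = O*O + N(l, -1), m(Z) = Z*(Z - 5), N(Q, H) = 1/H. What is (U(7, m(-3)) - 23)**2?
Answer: 625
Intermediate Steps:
m(Z) = Z*(-5 + Z)
U(O, l) = -1 + O**2 (U(O, l) = O*O + 1/(-1) = O**2 - 1 = -1 + O**2)
(U(7, m(-3)) - 23)**2 = ((-1 + 7**2) - 23)**2 = ((-1 + 49) - 23)**2 = (48 - 23)**2 = 25**2 = 625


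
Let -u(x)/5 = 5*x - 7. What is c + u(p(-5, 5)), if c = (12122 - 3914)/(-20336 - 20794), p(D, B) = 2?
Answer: -34731/2285 ≈ -15.200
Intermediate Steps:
u(x) = 35 - 25*x (u(x) = -5*(5*x - 7) = -5*(-7 + 5*x) = 35 - 25*x)
c = -456/2285 (c = 8208/(-41130) = 8208*(-1/41130) = -456/2285 ≈ -0.19956)
c + u(p(-5, 5)) = -456/2285 + (35 - 25*2) = -456/2285 + (35 - 50) = -456/2285 - 15 = -34731/2285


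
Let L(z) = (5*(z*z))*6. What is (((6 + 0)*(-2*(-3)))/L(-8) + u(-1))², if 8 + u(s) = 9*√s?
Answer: (1277 - 1440*I)²/25600 ≈ -17.3 - 143.66*I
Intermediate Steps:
u(s) = -8 + 9*√s
L(z) = 30*z² (L(z) = (5*z²)*6 = 30*z²)
(((6 + 0)*(-2*(-3)))/L(-8) + u(-1))² = (((6 + 0)*(-2*(-3)))/((30*(-8)²)) + (-8 + 9*√(-1)))² = ((6*6)/((30*64)) + (-8 + 9*I))² = (36/1920 + (-8 + 9*I))² = (36*(1/1920) + (-8 + 9*I))² = (3/160 + (-8 + 9*I))² = (-1277/160 + 9*I)²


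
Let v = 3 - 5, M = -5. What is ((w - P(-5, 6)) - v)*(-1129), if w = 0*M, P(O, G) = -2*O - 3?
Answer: 5645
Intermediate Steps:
P(O, G) = -3 - 2*O
w = 0 (w = 0*(-5) = 0)
v = -2
((w - P(-5, 6)) - v)*(-1129) = ((0 - (-3 - 2*(-5))) - 1*(-2))*(-1129) = ((0 - (-3 + 10)) + 2)*(-1129) = ((0 - 1*7) + 2)*(-1129) = ((0 - 7) + 2)*(-1129) = (-7 + 2)*(-1129) = -5*(-1129) = 5645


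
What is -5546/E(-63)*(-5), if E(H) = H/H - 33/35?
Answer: 485275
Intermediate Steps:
E(H) = 2/35 (E(H) = 1 - 33*1/35 = 1 - 33/35 = 2/35)
-5546/E(-63)*(-5) = -5546/2/35*(-5) = -5546*35/2*(-5) = -97055*(-5) = 485275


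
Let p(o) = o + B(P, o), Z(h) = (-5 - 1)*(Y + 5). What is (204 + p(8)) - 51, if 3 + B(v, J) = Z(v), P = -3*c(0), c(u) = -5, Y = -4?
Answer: 152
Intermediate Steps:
P = 15 (P = -3*(-5) = 15)
Z(h) = -6 (Z(h) = (-5 - 1)*(-4 + 5) = -6*1 = -6)
B(v, J) = -9 (B(v, J) = -3 - 6 = -9)
p(o) = -9 + o (p(o) = o - 9 = -9 + o)
(204 + p(8)) - 51 = (204 + (-9 + 8)) - 51 = (204 - 1) - 51 = 203 - 51 = 152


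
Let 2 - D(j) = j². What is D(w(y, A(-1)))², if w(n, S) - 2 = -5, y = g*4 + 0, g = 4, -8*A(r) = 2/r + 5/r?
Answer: 49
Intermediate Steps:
A(r) = -7/(8*r) (A(r) = -(2/r + 5/r)/8 = -7/(8*r))
y = 16 (y = 4*4 + 0 = 16 + 0 = 16)
w(n, S) = -3 (w(n, S) = 2 - 5 = -3)
D(j) = 2 - j²
D(w(y, A(-1)))² = (2 - 1*(-3)²)² = (2 - 1*9)² = (2 - 9)² = (-7)² = 49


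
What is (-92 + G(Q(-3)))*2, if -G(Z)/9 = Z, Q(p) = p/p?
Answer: -202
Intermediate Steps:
Q(p) = 1
G(Z) = -9*Z
(-92 + G(Q(-3)))*2 = (-92 - 9*1)*2 = (-92 - 9)*2 = -101*2 = -202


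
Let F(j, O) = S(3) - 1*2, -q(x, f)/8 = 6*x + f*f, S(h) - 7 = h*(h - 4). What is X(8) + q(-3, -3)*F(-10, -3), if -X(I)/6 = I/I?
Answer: 138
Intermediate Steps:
S(h) = 7 + h*(-4 + h) (S(h) = 7 + h*(h - 4) = 7 + h*(-4 + h))
X(I) = -6 (X(I) = -6*I/I = -6*1 = -6)
q(x, f) = -48*x - 8*f² (q(x, f) = -8*(6*x + f*f) = -8*(6*x + f²) = -8*(f² + 6*x) = -48*x - 8*f²)
F(j, O) = 2 (F(j, O) = (7 + 3² - 4*3) - 1*2 = (7 + 9 - 12) - 2 = 4 - 2 = 2)
X(8) + q(-3, -3)*F(-10, -3) = -6 + (-48*(-3) - 8*(-3)²)*2 = -6 + (144 - 8*9)*2 = -6 + (144 - 72)*2 = -6 + 72*2 = -6 + 144 = 138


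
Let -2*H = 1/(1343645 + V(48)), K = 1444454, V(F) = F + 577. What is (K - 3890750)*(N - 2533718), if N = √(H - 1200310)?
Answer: 6198224208528 - 2854012*I*√44266007931609615/224045 ≈ 6.1982e+12 - 2.6801e+9*I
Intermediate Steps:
V(F) = 577 + F
H = -1/2688540 (H = -1/(2*(1343645 + (577 + 48))) = -1/(2*(1343645 + 625)) = -½/1344270 = -½*1/1344270 = -1/2688540 ≈ -3.7195e-7)
N = 7*I*√44266007931609615/1344270 (N = √(-1/2688540 - 1200310) = √(-3227081447401/2688540) = 7*I*√44266007931609615/1344270 ≈ 1095.6*I)
(K - 3890750)*(N - 2533718) = (1444454 - 3890750)*(7*I*√44266007931609615/1344270 - 2533718) = -2446296*(-2533718 + 7*I*√44266007931609615/1344270) = 6198224208528 - 2854012*I*√44266007931609615/224045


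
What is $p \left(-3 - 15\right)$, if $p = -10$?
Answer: $180$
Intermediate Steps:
$p \left(-3 - 15\right) = - 10 \left(-3 - 15\right) = \left(-10\right) \left(-18\right) = 180$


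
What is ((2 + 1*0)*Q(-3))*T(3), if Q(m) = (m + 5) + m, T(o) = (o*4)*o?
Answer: -72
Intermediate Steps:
T(o) = 4*o² (T(o) = (4*o)*o = 4*o²)
Q(m) = 5 + 2*m (Q(m) = (5 + m) + m = 5 + 2*m)
((2 + 1*0)*Q(-3))*T(3) = ((2 + 1*0)*(5 + 2*(-3)))*(4*3²) = ((2 + 0)*(5 - 6))*(4*9) = (2*(-1))*36 = -2*36 = -72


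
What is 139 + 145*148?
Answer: 21599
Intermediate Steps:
139 + 145*148 = 139 + 21460 = 21599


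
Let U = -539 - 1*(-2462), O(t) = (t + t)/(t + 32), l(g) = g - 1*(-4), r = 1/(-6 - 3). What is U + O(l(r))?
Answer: 621199/323 ≈ 1923.2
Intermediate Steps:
r = -⅑ (r = 1/(-9) = -⅑ ≈ -0.11111)
l(g) = 4 + g (l(g) = g + 4 = 4 + g)
O(t) = 2*t/(32 + t) (O(t) = (2*t)/(32 + t) = 2*t/(32 + t))
U = 1923 (U = -539 + 2462 = 1923)
U + O(l(r)) = 1923 + 2*(4 - ⅑)/(32 + (4 - ⅑)) = 1923 + 2*(35/9)/(32 + 35/9) = 1923 + 2*(35/9)/(323/9) = 1923 + 2*(35/9)*(9/323) = 1923 + 70/323 = 621199/323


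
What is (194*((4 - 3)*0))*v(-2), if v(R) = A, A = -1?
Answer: 0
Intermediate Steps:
v(R) = -1
(194*((4 - 3)*0))*v(-2) = (194*((4 - 3)*0))*(-1) = (194*(1*0))*(-1) = (194*0)*(-1) = 0*(-1) = 0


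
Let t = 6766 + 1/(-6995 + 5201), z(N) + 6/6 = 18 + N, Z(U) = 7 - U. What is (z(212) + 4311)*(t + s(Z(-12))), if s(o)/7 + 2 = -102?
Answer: 24589028170/897 ≈ 2.7413e+7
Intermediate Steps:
z(N) = 17 + N (z(N) = -1 + (18 + N) = 17 + N)
s(o) = -728 (s(o) = -14 + 7*(-102) = -14 - 714 = -728)
t = 12138203/1794 (t = 6766 + 1/(-1794) = 6766 - 1/1794 = 12138203/1794 ≈ 6766.0)
(z(212) + 4311)*(t + s(Z(-12))) = ((17 + 212) + 4311)*(12138203/1794 - 728) = (229 + 4311)*(10832171/1794) = 4540*(10832171/1794) = 24589028170/897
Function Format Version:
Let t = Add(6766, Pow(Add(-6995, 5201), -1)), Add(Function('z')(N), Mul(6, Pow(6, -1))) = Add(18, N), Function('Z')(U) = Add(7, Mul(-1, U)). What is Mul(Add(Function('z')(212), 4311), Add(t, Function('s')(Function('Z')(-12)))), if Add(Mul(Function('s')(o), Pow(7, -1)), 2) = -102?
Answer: Rational(24589028170, 897) ≈ 2.7413e+7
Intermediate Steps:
Function('z')(N) = Add(17, N) (Function('z')(N) = Add(-1, Add(18, N)) = Add(17, N))
Function('s')(o) = -728 (Function('s')(o) = Add(-14, Mul(7, -102)) = Add(-14, -714) = -728)
t = Rational(12138203, 1794) (t = Add(6766, Pow(-1794, -1)) = Add(6766, Rational(-1, 1794)) = Rational(12138203, 1794) ≈ 6766.0)
Mul(Add(Function('z')(212), 4311), Add(t, Function('s')(Function('Z')(-12)))) = Mul(Add(Add(17, 212), 4311), Add(Rational(12138203, 1794), -728)) = Mul(Add(229, 4311), Rational(10832171, 1794)) = Mul(4540, Rational(10832171, 1794)) = Rational(24589028170, 897)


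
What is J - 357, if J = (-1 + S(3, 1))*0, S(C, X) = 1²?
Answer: -357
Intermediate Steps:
S(C, X) = 1
J = 0 (J = (-1 + 1)*0 = 0*0 = 0)
J - 357 = 0 - 357 = -357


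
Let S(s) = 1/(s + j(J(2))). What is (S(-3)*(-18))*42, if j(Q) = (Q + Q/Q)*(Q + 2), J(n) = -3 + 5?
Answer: -84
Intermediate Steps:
J(n) = 2
j(Q) = (1 + Q)*(2 + Q) (j(Q) = (Q + 1)*(2 + Q) = (1 + Q)*(2 + Q))
S(s) = 1/(12 + s) (S(s) = 1/(s + (2 + 2**2 + 3*2)) = 1/(s + (2 + 4 + 6)) = 1/(s + 12) = 1/(12 + s))
(S(-3)*(-18))*42 = (-18/(12 - 3))*42 = (-18/9)*42 = ((1/9)*(-18))*42 = -2*42 = -84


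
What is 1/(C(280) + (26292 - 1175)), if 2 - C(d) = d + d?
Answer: 1/24559 ≈ 4.0718e-5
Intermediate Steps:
C(d) = 2 - 2*d (C(d) = 2 - (d + d) = 2 - 2*d)
1/(C(280) + (26292 - 1175)) = 1/((2 - 2*280) + (26292 - 1175)) = 1/((2 - 560) + 25117) = 1/(-558 + 25117) = 1/24559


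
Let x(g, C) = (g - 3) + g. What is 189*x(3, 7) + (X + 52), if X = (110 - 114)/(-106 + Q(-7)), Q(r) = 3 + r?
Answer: 34047/55 ≈ 619.04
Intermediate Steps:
x(g, C) = -3 + 2*g (x(g, C) = (-3 + g) + g = -3 + 2*g)
X = 2/55 (X = (110 - 114)/(-106 + (3 - 7)) = -4/(-106 - 4) = -4/(-110) = -4*(-1/110) = 2/55 ≈ 0.036364)
189*x(3, 7) + (X + 52) = 189*(-3 + 2*3) + (2/55 + 52) = 189*(-3 + 6) + 2862/55 = 189*3 + 2862/55 = 567 + 2862/55 = 34047/55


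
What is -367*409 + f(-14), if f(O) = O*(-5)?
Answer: -150033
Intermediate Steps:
f(O) = -5*O
-367*409 + f(-14) = -367*409 - 5*(-14) = -150103 + 70 = -150033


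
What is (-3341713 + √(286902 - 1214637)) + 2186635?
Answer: -1155078 + I*√927735 ≈ -1.1551e+6 + 963.19*I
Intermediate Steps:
(-3341713 + √(286902 - 1214637)) + 2186635 = (-3341713 + √(-927735)) + 2186635 = (-3341713 + I*√927735) + 2186635 = -1155078 + I*√927735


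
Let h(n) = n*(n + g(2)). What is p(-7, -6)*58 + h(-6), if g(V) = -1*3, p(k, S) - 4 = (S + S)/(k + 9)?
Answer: -62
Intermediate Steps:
p(k, S) = 4 + 2*S/(9 + k) (p(k, S) = 4 + (S + S)/(k + 9) = 4 + (2*S)/(9 + k) = 4 + 2*S/(9 + k))
g(V) = -3
h(n) = n*(-3 + n) (h(n) = n*(n - 3) = n*(-3 + n))
p(-7, -6)*58 + h(-6) = (2*(18 - 6 + 2*(-7))/(9 - 7))*58 - 6*(-3 - 6) = (2*(18 - 6 - 14)/2)*58 - 6*(-9) = (2*(½)*(-2))*58 + 54 = -2*58 + 54 = -116 + 54 = -62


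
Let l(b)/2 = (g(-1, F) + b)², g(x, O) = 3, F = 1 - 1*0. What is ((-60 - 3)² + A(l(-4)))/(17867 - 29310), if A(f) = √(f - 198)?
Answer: -3969/11443 - 14*I/11443 ≈ -0.34685 - 0.0012235*I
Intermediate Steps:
F = 1 (F = 1 + 0 = 1)
l(b) = 2*(3 + b)²
A(f) = √(-198 + f)
((-60 - 3)² + A(l(-4)))/(17867 - 29310) = ((-60 - 3)² + √(-198 + 2*(3 - 4)²))/(17867 - 29310) = ((-63)² + √(-198 + 2*(-1)²))/(-11443) = (3969 + √(-198 + 2*1))*(-1/11443) = (3969 + √(-198 + 2))*(-1/11443) = (3969 + √(-196))*(-1/11443) = (3969 + 14*I)*(-1/11443) = -3969/11443 - 14*I/11443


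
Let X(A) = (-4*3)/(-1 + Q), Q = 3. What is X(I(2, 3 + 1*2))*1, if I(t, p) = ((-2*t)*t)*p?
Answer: -6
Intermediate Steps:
I(t, p) = -2*p*t² (I(t, p) = (-2*t²)*p = -2*p*t²)
X(A) = -6 (X(A) = (-4*3)/(-1 + 3) = -12/2 = -12*½ = -6)
X(I(2, 3 + 1*2))*1 = -6*1 = -6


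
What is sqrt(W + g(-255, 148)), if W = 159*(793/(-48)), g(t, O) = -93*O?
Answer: I*sqrt(262253)/4 ≈ 128.03*I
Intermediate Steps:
W = -42029/16 (W = 159*(793*(-1/48)) = 159*(-793/48) = -42029/16 ≈ -2626.8)
sqrt(W + g(-255, 148)) = sqrt(-42029/16 - 93*148) = sqrt(-42029/16 - 13764) = sqrt(-262253/16) = I*sqrt(262253)/4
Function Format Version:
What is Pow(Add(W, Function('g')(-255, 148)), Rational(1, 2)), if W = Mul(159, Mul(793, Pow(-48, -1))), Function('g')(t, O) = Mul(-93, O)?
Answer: Mul(Rational(1, 4), I, Pow(262253, Rational(1, 2))) ≈ Mul(128.03, I)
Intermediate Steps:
W = Rational(-42029, 16) (W = Mul(159, Mul(793, Rational(-1, 48))) = Mul(159, Rational(-793, 48)) = Rational(-42029, 16) ≈ -2626.8)
Pow(Add(W, Function('g')(-255, 148)), Rational(1, 2)) = Pow(Add(Rational(-42029, 16), Mul(-93, 148)), Rational(1, 2)) = Pow(Add(Rational(-42029, 16), -13764), Rational(1, 2)) = Pow(Rational(-262253, 16), Rational(1, 2)) = Mul(Rational(1, 4), I, Pow(262253, Rational(1, 2)))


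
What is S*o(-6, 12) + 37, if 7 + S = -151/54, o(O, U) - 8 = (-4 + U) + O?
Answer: -1646/27 ≈ -60.963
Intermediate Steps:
o(O, U) = 4 + O + U (o(O, U) = 8 + ((-4 + U) + O) = 8 + (-4 + O + U) = 4 + O + U)
S = -529/54 (S = -7 - 151/54 = -529/54 ≈ -9.7963)
S*o(-6, 12) + 37 = -529*(4 - 6 + 12)/54 + 37 = -529/54*10 + 37 = -2645/27 + 37 = -1646/27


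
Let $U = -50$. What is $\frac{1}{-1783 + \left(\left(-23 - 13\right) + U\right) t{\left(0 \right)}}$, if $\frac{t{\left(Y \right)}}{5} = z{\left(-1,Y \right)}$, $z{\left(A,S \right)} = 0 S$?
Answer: $- \frac{1}{1783} \approx -0.00056085$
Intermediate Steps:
$z{\left(A,S \right)} = 0$
$t{\left(Y \right)} = 0$ ($t{\left(Y \right)} = 5 \cdot 0 = 0$)
$\frac{1}{-1783 + \left(\left(-23 - 13\right) + U\right) t{\left(0 \right)}} = \frac{1}{-1783 + \left(\left(-23 - 13\right) - 50\right) 0} = \frac{1}{-1783 + \left(-36 - 50\right) 0} = \frac{1}{-1783 - 0} = \frac{1}{-1783 + 0} = \frac{1}{-1783} = - \frac{1}{1783}$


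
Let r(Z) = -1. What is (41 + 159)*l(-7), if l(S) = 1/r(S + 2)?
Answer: -200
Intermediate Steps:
l(S) = -1 (l(S) = 1/(-1) = -1)
(41 + 159)*l(-7) = (41 + 159)*(-1) = 200*(-1) = -200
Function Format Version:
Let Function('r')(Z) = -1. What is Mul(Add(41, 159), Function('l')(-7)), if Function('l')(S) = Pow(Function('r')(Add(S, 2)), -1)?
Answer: -200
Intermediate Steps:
Function('l')(S) = -1 (Function('l')(S) = Pow(-1, -1) = -1)
Mul(Add(41, 159), Function('l')(-7)) = Mul(Add(41, 159), -1) = Mul(200, -1) = -200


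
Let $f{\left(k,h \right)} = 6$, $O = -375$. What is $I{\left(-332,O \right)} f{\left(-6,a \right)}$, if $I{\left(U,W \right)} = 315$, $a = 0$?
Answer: $1890$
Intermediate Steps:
$I{\left(-332,O \right)} f{\left(-6,a \right)} = 315 \cdot 6 = 1890$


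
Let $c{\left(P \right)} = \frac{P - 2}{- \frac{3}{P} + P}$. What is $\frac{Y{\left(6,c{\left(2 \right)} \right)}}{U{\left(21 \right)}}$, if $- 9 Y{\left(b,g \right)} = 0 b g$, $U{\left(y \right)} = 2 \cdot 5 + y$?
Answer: $0$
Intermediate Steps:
$U{\left(y \right)} = 10 + y$
$c{\left(P \right)} = \frac{-2 + P}{P - \frac{3}{P}}$
$Y{\left(b,g \right)} = 0$ ($Y{\left(b,g \right)} = - \frac{0 b g}{9} = \left(- \frac{1}{9}\right) 0 = 0$)
$\frac{Y{\left(6,c{\left(2 \right)} \right)}}{U{\left(21 \right)}} = \frac{0}{10 + 21} = \frac{0}{31} = 0 \cdot \frac{1}{31} = 0$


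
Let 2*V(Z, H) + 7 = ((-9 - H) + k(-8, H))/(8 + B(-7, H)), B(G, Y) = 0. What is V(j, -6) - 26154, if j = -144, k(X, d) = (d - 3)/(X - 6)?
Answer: -5859313/224 ≈ -26158.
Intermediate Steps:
k(X, d) = (-3 + d)/(-6 + X)
V(Z, H) = -907/224 - 15*H/224 (V(Z, H) = -7/2 + (((-9 - H) + (-3 + H)/(-6 - 8))/(8 + 0))/2 = -7/2 + (((-9 - H) + (-3 + H)/(-14))/8)/2 = -7/2 + (((-9 - H) - (-3 + H)/14)*(1/8))/2 = -7/2 + (((-9 - H) + (3/14 - H/14))*(1/8))/2 = -7/2 + ((-123/14 - 15*H/14)*(1/8))/2 = -7/2 + (-123/112 - 15*H/112)/2 = -7/2 + (-123/224 - 15*H/224) = -907/224 - 15*H/224)
V(j, -6) - 26154 = (-907/224 - 15/224*(-6)) - 26154 = (-907/224 + 45/112) - 26154 = -817/224 - 26154 = -5859313/224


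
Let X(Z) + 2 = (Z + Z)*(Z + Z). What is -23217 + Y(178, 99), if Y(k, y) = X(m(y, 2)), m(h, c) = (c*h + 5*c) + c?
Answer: 153181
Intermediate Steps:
m(h, c) = 6*c + c*h (m(h, c) = (5*c + c*h) + c = 6*c + c*h)
X(Z) = -2 + 4*Z² (X(Z) = -2 + (Z + Z)*(Z + Z) = -2 + (2*Z)*(2*Z) = -2 + 4*Z²)
Y(k, y) = -2 + 4*(12 + 2*y)² (Y(k, y) = -2 + 4*(2*(6 + y))² = -2 + 4*(12 + 2*y)²)
-23217 + Y(178, 99) = -23217 + (-2 + 16*(6 + 99)²) = -23217 + (-2 + 16*105²) = -23217 + (-2 + 16*11025) = -23217 + (-2 + 176400) = -23217 + 176398 = 153181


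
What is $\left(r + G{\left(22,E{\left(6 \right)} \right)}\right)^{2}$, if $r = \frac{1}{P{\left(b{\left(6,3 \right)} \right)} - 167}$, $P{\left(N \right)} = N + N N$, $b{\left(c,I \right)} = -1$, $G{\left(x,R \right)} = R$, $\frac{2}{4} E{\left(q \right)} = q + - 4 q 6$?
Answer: $\frac{2124564649}{27889} \approx 76179.0$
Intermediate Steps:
$E{\left(q \right)} = - 46 q$ ($E{\left(q \right)} = 2 \left(q + - 4 q 6\right) = 2 \left(q - 24 q\right) = 2 \left(- 23 q\right) = - 46 q$)
$P{\left(N \right)} = N + N^{2}$
$r = - \frac{1}{167}$ ($r = \frac{1}{- (1 - 1) - 167} = \frac{1}{\left(-1\right) 0 - 167} = \frac{1}{0 - 167} = \frac{1}{-167} = - \frac{1}{167} \approx -0.005988$)
$\left(r + G{\left(22,E{\left(6 \right)} \right)}\right)^{2} = \left(- \frac{1}{167} - 276\right)^{2} = \left(- \frac{46093}{167}\right)^{2} = \frac{2124564649}{27889}$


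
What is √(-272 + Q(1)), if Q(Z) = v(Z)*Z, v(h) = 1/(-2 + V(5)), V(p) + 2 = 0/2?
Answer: 33*I/2 ≈ 16.5*I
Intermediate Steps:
V(p) = -2 (V(p) = -2 + 0/2 = -2 + 0*(½) = -2 + 0 = -2)
v(h) = -¼ (v(h) = 1/(-2 - 2) = 1/(-4) = -¼)
Q(Z) = -Z/4
√(-272 + Q(1)) = √(-272 - ¼*1) = √(-272 - ¼) = √(-1089/4) = 33*I/2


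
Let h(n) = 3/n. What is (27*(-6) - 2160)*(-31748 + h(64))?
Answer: 2358999909/32 ≈ 7.3719e+7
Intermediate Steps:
(27*(-6) - 2160)*(-31748 + h(64)) = (27*(-6) - 2160)*(-31748 + 3/64) = (-162 - 2160)*(-31748 + 3*(1/64)) = -2322*(-31748 + 3/64) = -2322*(-2031869/64) = 2358999909/32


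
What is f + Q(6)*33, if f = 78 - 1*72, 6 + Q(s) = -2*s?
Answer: -588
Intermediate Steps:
Q(s) = -6 - 2*s
f = 6 (f = 78 - 72 = 6)
f + Q(6)*33 = 6 + (-6 - 2*6)*33 = 6 + (-6 - 12)*33 = 6 - 18*33 = 6 - 594 = -588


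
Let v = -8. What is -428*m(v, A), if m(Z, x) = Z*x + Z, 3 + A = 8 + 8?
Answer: 47936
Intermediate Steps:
A = 13 (A = -3 + (8 + 8) = -3 + 16 = 13)
m(Z, x) = Z + Z*x
-428*m(v, A) = -(-3424)*(1 + 13) = -(-3424)*14 = -428*(-112) = 47936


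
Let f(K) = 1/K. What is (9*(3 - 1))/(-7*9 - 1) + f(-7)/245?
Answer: -15467/54880 ≈ -0.28183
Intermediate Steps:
(9*(3 - 1))/(-7*9 - 1) + f(-7)/245 = (9*(3 - 1))/(-7*9 - 1) + 1/(-7*245) = (9*2)/(-63 - 1) - ⅐*1/245 = 18/(-64) - 1/1715 = 18*(-1/64) - 1/1715 = -9/32 - 1/1715 = -15467/54880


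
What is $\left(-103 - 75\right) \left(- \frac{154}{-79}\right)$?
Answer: $- \frac{27412}{79} \approx -346.99$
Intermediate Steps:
$\left(-103 - 75\right) \left(- \frac{154}{-79}\right) = - 178 \left(\left(-154\right) \left(- \frac{1}{79}\right)\right) = \left(-178\right) \frac{154}{79} = - \frac{27412}{79}$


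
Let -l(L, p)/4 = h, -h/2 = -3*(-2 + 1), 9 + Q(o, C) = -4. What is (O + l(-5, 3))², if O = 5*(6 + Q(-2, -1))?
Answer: 121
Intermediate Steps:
Q(o, C) = -13 (Q(o, C) = -9 - 4 = -13)
h = -6 (h = -(-6)*(-2 + 1) = -(-6)*(-1) = -2*3 = -6)
l(L, p) = 24 (l(L, p) = -4*(-6) = 24)
O = -35 (O = 5*(6 - 13) = 5*(-7) = -35)
(O + l(-5, 3))² = (-35 + 24)² = (-11)² = 121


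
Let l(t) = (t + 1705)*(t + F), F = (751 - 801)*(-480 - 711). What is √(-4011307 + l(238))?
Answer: √112156777 ≈ 10590.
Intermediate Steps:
F = 59550 (F = -50*(-1191) = 59550)
l(t) = (1705 + t)*(59550 + t) (l(t) = (t + 1705)*(t + 59550) = (1705 + t)*(59550 + t))
√(-4011307 + l(238)) = √(-4011307 + (101532750 + 238² + 61255*238)) = √(-4011307 + (101532750 + 56644 + 14578690)) = √(-4011307 + 116168084) = √112156777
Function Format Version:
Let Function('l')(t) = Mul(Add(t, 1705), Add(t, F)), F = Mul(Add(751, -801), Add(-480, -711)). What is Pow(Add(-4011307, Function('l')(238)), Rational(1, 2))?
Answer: Pow(112156777, Rational(1, 2)) ≈ 10590.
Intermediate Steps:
F = 59550 (F = Mul(-50, -1191) = 59550)
Function('l')(t) = Mul(Add(1705, t), Add(59550, t)) (Function('l')(t) = Mul(Add(t, 1705), Add(t, 59550)) = Mul(Add(1705, t), Add(59550, t)))
Pow(Add(-4011307, Function('l')(238)), Rational(1, 2)) = Pow(Add(-4011307, Add(101532750, Pow(238, 2), Mul(61255, 238))), Rational(1, 2)) = Pow(Add(-4011307, Add(101532750, 56644, 14578690)), Rational(1, 2)) = Pow(Add(-4011307, 116168084), Rational(1, 2)) = Pow(112156777, Rational(1, 2))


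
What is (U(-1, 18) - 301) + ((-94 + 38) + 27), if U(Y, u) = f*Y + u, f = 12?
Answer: -324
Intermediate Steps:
U(Y, u) = u + 12*Y (U(Y, u) = 12*Y + u = u + 12*Y)
(U(-1, 18) - 301) + ((-94 + 38) + 27) = ((18 + 12*(-1)) - 301) + ((-94 + 38) + 27) = ((18 - 12) - 301) + (-56 + 27) = (6 - 301) - 29 = -295 - 29 = -324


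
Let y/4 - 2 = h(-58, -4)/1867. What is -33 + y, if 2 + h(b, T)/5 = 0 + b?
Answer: -47875/1867 ≈ -25.643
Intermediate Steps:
h(b, T) = -10 + 5*b (h(b, T) = -10 + 5*(0 + b) = -10 + 5*b)
y = 13736/1867 (y = 8 + 4*((-10 + 5*(-58))/1867) = 8 + 4*((-10 - 290)*(1/1867)) = 8 + 4*(-300*1/1867) = 8 + 4*(-300/1867) = 8 - 1200/1867 = 13736/1867 ≈ 7.3573)
-33 + y = -33 + 13736/1867 = -47875/1867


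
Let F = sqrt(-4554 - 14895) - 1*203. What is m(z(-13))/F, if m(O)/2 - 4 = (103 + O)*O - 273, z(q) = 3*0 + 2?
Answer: 11977/30329 + 177*I*sqrt(2161)/30329 ≈ 0.3949 + 0.2713*I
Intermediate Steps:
z(q) = 2 (z(q) = 0 + 2 = 2)
m(O) = -538 + 2*O*(103 + O) (m(O) = 8 + 2*((103 + O)*O - 273) = 8 + 2*(O*(103 + O) - 273) = 8 + 2*(-273 + O*(103 + O)) = 8 + (-546 + 2*O*(103 + O)) = -538 + 2*O*(103 + O))
F = -203 + 3*I*sqrt(2161) (F = sqrt(-19449) - 203 = 3*I*sqrt(2161) - 203 = -203 + 3*I*sqrt(2161) ≈ -203.0 + 139.46*I)
m(z(-13))/F = (-538 + 2*2**2 + 206*2)/(-203 + 3*I*sqrt(2161)) = (-538 + 2*4 + 412)/(-203 + 3*I*sqrt(2161)) = (-538 + 8 + 412)/(-203 + 3*I*sqrt(2161)) = -118/(-203 + 3*I*sqrt(2161))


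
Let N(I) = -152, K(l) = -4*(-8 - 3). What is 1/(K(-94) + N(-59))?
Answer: -1/108 ≈ -0.0092593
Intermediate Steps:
K(l) = 44 (K(l) = -4*(-11) = 44)
1/(K(-94) + N(-59)) = 1/(44 - 152) = 1/(-108) = -1/108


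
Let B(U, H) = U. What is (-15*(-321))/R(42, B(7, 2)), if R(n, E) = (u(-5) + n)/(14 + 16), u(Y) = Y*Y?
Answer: 144450/67 ≈ 2156.0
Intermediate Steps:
u(Y) = Y²
R(n, E) = ⅚ + n/30 (R(n, E) = ((-5)² + n)/(14 + 16) = (25 + n)/30 = (25 + n)*(1/30) = ⅚ + n/30)
(-15*(-321))/R(42, B(7, 2)) = (-15*(-321))/(⅚ + (1/30)*42) = 4815/(⅚ + 7/5) = 4815/(67/30) = 4815*(30/67) = 144450/67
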